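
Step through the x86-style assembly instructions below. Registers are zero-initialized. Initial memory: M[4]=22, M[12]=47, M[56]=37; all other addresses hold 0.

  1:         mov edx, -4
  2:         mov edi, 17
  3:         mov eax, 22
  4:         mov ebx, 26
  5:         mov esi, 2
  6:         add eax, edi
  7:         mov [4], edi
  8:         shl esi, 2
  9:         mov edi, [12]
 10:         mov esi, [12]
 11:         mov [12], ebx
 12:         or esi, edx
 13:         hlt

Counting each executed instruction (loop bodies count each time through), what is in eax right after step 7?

after mov edx, -4: edx=-4
after mov edi, 17: edi=17
after mov eax, 22: eax=22
after mov ebx, 26: ebx=26
after mov esi, 2: esi=2
after add eax, edi: eax=22+17=39
mov [4], edi → M[4]=17
After step 7: eax = 39.

39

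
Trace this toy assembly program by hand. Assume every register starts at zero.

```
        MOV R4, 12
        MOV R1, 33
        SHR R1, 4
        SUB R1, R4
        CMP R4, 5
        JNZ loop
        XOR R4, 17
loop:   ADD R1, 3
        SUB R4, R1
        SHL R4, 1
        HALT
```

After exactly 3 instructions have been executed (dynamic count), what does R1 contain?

MOV R4, 12 → R4=12
MOV R1, 33 → R1=33
SHR R1, 4 → R1=33>>4=2
After step 3: R1 = 2.

2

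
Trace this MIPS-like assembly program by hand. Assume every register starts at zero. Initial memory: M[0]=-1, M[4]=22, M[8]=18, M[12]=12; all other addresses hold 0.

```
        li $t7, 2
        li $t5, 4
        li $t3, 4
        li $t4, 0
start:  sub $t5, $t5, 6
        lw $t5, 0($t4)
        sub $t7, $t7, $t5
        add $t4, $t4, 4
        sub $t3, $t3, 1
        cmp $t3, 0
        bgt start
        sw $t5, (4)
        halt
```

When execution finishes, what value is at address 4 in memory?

12

after li $t7, 2: $t7=2
after li $t5, 4: $t5=4
after li $t3, 4: $t3=4
after li $t4, 0: $t4=0
after sub $t5, $t5, 6: $t5=4-6=-2
after lw $t5, 0($t4): $t5=M[0]=-1
after sub $t7, $t7, $t5: $t7=2-(-1)=3
after add $t4, $t4, 4: $t4=0+4=4
after sub $t3, $t3, 1: $t3=4-1=3
cmp $t3, 0  (cmp 3,0)
bgt start: taken
after sub $t5, $t5, 6: $t5=(-1)-6=-7
after lw $t5, 0($t4): $t5=M[4]=22
after sub $t7, $t7, $t5: $t7=3-22=-19
after add $t4, $t4, 4: $t4=4+4=8
after sub $t3, $t3, 1: $t3=3-1=2
cmp $t3, 0  (cmp 2,0)
bgt start: taken
after sub $t5, $t5, 6: $t5=22-6=16
after lw $t5, 0($t4): $t5=M[8]=18
after sub $t7, $t7, $t5: $t7=(-19)-18=-37
after add $t4, $t4, 4: $t4=8+4=12
after sub $t3, $t3, 1: $t3=2-1=1
cmp $t3, 0  (cmp 1,0)
bgt start: taken
after sub $t5, $t5, 6: $t5=18-6=12
after lw $t5, 0($t4): $t5=M[12]=12
after sub $t7, $t7, $t5: $t7=(-37)-12=-49
after add $t4, $t4, 4: $t4=12+4=16
after sub $t3, $t3, 1: $t3=1-1=0
cmp $t3, 0  (cmp 0,0)
bgt start: not taken
sw $t5, (4) → M[4]=12
halt.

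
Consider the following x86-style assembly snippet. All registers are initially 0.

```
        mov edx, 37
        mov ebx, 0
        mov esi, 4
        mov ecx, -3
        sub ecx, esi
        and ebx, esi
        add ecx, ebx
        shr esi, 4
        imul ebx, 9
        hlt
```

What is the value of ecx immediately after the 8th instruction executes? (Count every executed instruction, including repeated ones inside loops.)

edx=37
ebx=0
esi=4
ecx=-3
ecx=(-3)-4=-7
ebx=0&4=0
ecx=(-7)+0=-7
esi=4>>4=0
After step 8: ecx = -7.

-7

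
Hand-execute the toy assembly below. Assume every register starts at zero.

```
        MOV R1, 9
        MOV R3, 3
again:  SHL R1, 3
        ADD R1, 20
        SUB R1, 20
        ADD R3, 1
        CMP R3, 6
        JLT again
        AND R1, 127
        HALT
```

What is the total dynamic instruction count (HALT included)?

after MOV R1, 9: R1=9
after MOV R3, 3: R3=3
after SHL R1, 3: R1=9<<3=72
after ADD R1, 20: R1=72+20=92
after SUB R1, 20: R1=92-20=72
after ADD R3, 1: R3=3+1=4
CMP R3, 6  (cmp 4,6)
JLT again: taken
after SHL R1, 3: R1=72<<3=576
after ADD R1, 20: R1=576+20=596
after SUB R1, 20: R1=596-20=576
after ADD R3, 1: R3=4+1=5
CMP R3, 6  (cmp 5,6)
JLT again: taken
after SHL R1, 3: R1=576<<3=4608
after ADD R1, 20: R1=4608+20=4628
after SUB R1, 20: R1=4628-20=4608
after ADD R3, 1: R3=5+1=6
CMP R3, 6  (cmp 6,6)
JLT again: not taken
after AND R1, 127: R1=4608&127=0
halt.
Total executed instructions: 22.

22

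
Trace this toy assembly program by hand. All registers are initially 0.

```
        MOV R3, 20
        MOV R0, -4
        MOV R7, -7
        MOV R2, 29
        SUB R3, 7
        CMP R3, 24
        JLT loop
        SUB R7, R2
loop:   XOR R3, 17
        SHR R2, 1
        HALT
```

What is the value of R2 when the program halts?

14

R3=20
R0=-4
R7=-7
R2=29
R3=20-7=13
CMP R3, 24  (cmp 13,24)
JLT loop: taken
R3=13^17=28
R2=29>>1=14
halt.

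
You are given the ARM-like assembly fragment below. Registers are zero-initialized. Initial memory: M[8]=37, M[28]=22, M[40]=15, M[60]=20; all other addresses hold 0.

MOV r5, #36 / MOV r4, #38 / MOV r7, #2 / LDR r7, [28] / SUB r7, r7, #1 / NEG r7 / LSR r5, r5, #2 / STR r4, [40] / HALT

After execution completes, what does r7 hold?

-21

MOV r5, #36 → r5=36
MOV r4, #38 → r4=38
MOV r7, #2 → r7=2
LDR r7, [28] → r7=M[28]=22
SUB r7, r7, #1 → r7=22-1=21
NEG r7 → r7=-(21)=-21
LSR r5, r5, #2 → r5=36>>2=9
STR r4, [40] → M[40]=38
halt.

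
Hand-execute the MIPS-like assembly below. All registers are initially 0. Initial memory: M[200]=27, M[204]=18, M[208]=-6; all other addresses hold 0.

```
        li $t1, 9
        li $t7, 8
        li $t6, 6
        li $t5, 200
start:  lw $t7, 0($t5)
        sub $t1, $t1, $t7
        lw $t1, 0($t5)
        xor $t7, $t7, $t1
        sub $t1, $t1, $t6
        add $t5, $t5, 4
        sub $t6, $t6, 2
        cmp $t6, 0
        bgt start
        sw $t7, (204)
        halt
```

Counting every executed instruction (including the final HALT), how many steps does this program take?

33

$t1=9
$t7=8
$t6=6
$t5=200
$t7=M[200]=27
$t1=9-27=-18
$t1=M[200]=27
$t7=27^27=0
$t1=27-6=21
$t5=200+4=204
$t6=6-2=4
cmp $t6, 0  (cmp 4,0)
bgt start: taken
$t7=M[204]=18
$t1=21-18=3
$t1=M[204]=18
$t7=18^18=0
$t1=18-4=14
$t5=204+4=208
$t6=4-2=2
cmp $t6, 0  (cmp 2,0)
bgt start: taken
$t7=M[208]=-6
$t1=14-(-6)=20
$t1=M[208]=-6
$t7=(-6)^(-6)=0
$t1=(-6)-2=-8
$t5=208+4=212
$t6=2-2=0
cmp $t6, 0  (cmp 0,0)
bgt start: not taken
sw $t7, (204) → M[204]=0
halt.
Total executed instructions: 33.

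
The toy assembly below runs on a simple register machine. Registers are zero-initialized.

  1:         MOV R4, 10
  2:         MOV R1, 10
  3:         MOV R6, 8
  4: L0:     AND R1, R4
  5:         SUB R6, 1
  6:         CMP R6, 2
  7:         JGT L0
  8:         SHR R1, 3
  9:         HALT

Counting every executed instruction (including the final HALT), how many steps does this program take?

MOV R4, 10 → R4=10
MOV R1, 10 → R1=10
MOV R6, 8 → R6=8
AND R1, R4 → R1=10&10=10
SUB R6, 1 → R6=8-1=7
CMP R6, 2  (cmp 7,2)
JGT L0: taken
AND R1, R4 → R1=10&10=10
SUB R6, 1 → R6=7-1=6
CMP R6, 2  (cmp 6,2)
JGT L0: taken
AND R1, R4 → R1=10&10=10
SUB R6, 1 → R6=6-1=5
CMP R6, 2  (cmp 5,2)
JGT L0: taken
AND R1, R4 → R1=10&10=10
SUB R6, 1 → R6=5-1=4
CMP R6, 2  (cmp 4,2)
JGT L0: taken
AND R1, R4 → R1=10&10=10
SUB R6, 1 → R6=4-1=3
CMP R6, 2  (cmp 3,2)
JGT L0: taken
AND R1, R4 → R1=10&10=10
SUB R6, 1 → R6=3-1=2
CMP R6, 2  (cmp 2,2)
JGT L0: not taken
SHR R1, 3 → R1=10>>3=1
halt.
Total executed instructions: 29.

29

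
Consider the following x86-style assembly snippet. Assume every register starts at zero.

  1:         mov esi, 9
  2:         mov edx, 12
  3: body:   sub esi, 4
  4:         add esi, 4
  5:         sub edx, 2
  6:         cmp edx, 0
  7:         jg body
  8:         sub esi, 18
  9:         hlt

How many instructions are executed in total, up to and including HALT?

mov esi, 9 → esi=9
mov edx, 12 → edx=12
sub esi, 4 → esi=9-4=5
add esi, 4 → esi=5+4=9
sub edx, 2 → edx=12-2=10
cmp edx, 0  (cmp 10,0)
jg body: taken
sub esi, 4 → esi=9-4=5
add esi, 4 → esi=5+4=9
sub edx, 2 → edx=10-2=8
cmp edx, 0  (cmp 8,0)
jg body: taken
sub esi, 4 → esi=9-4=5
add esi, 4 → esi=5+4=9
sub edx, 2 → edx=8-2=6
cmp edx, 0  (cmp 6,0)
jg body: taken
sub esi, 4 → esi=9-4=5
add esi, 4 → esi=5+4=9
sub edx, 2 → edx=6-2=4
cmp edx, 0  (cmp 4,0)
jg body: taken
sub esi, 4 → esi=9-4=5
add esi, 4 → esi=5+4=9
sub edx, 2 → edx=4-2=2
cmp edx, 0  (cmp 2,0)
jg body: taken
sub esi, 4 → esi=9-4=5
add esi, 4 → esi=5+4=9
sub edx, 2 → edx=2-2=0
cmp edx, 0  (cmp 0,0)
jg body: not taken
sub esi, 18 → esi=9-18=-9
halt.
Total executed instructions: 34.

34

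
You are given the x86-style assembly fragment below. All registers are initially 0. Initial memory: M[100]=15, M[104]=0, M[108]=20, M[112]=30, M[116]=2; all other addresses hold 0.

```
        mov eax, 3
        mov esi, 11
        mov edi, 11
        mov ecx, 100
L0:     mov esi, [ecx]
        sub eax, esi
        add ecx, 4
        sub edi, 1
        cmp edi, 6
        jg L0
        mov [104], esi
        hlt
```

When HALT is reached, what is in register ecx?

mov eax, 3 → eax=3
mov esi, 11 → esi=11
mov edi, 11 → edi=11
mov ecx, 100 → ecx=100
mov esi, [ecx] → esi=M[100]=15
sub eax, esi → eax=3-15=-12
add ecx, 4 → ecx=100+4=104
sub edi, 1 → edi=11-1=10
cmp edi, 6  (cmp 10,6)
jg L0: taken
mov esi, [ecx] → esi=M[104]=0
sub eax, esi → eax=(-12)-0=-12
add ecx, 4 → ecx=104+4=108
sub edi, 1 → edi=10-1=9
cmp edi, 6  (cmp 9,6)
jg L0: taken
mov esi, [ecx] → esi=M[108]=20
sub eax, esi → eax=(-12)-20=-32
add ecx, 4 → ecx=108+4=112
sub edi, 1 → edi=9-1=8
cmp edi, 6  (cmp 8,6)
jg L0: taken
mov esi, [ecx] → esi=M[112]=30
sub eax, esi → eax=(-32)-30=-62
add ecx, 4 → ecx=112+4=116
sub edi, 1 → edi=8-1=7
cmp edi, 6  (cmp 7,6)
jg L0: taken
mov esi, [ecx] → esi=M[116]=2
sub eax, esi → eax=(-62)-2=-64
add ecx, 4 → ecx=116+4=120
sub edi, 1 → edi=7-1=6
cmp edi, 6  (cmp 6,6)
jg L0: not taken
mov [104], esi → M[104]=2
halt.

120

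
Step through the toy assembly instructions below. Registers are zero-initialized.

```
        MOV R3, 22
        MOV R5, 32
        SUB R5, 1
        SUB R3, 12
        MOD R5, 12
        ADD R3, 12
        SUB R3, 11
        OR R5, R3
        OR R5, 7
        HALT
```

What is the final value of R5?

15

MOV R3, 22 → R3=22
MOV R5, 32 → R5=32
SUB R5, 1 → R5=32-1=31
SUB R3, 12 → R3=22-12=10
MOD R5, 12 → R5=31%12=7
ADD R3, 12 → R3=10+12=22
SUB R3, 11 → R3=22-11=11
OR R5, R3 → R5=7|11=15
OR R5, 7 → R5=15|7=15
halt.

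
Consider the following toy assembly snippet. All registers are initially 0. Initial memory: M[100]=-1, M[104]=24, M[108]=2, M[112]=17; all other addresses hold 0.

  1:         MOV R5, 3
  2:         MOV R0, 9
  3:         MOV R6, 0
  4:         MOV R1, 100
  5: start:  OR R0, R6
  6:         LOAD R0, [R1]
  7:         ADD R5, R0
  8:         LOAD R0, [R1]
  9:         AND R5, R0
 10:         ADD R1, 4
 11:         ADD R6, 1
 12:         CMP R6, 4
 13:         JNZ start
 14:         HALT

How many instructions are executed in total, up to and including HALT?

after MOV R5, 3: R5=3
after MOV R0, 9: R0=9
after MOV R6, 0: R6=0
after MOV R1, 100: R1=100
after OR R0, R6: R0=9|0=9
after LOAD R0, [R1]: R0=M[100]=-1
after ADD R5, R0: R5=3+(-1)=2
after LOAD R0, [R1]: R0=M[100]=-1
after AND R5, R0: R5=2&(-1)=2
after ADD R1, 4: R1=100+4=104
after ADD R6, 1: R6=0+1=1
CMP R6, 4  (cmp 1,4)
JNZ start: taken
after OR R0, R6: R0=(-1)|1=-1
after LOAD R0, [R1]: R0=M[104]=24
after ADD R5, R0: R5=2+24=26
after LOAD R0, [R1]: R0=M[104]=24
after AND R5, R0: R5=26&24=24
after ADD R1, 4: R1=104+4=108
after ADD R6, 1: R6=1+1=2
CMP R6, 4  (cmp 2,4)
JNZ start: taken
after OR R0, R6: R0=24|2=26
after LOAD R0, [R1]: R0=M[108]=2
after ADD R5, R0: R5=24+2=26
after LOAD R0, [R1]: R0=M[108]=2
after AND R5, R0: R5=26&2=2
after ADD R1, 4: R1=108+4=112
after ADD R6, 1: R6=2+1=3
CMP R6, 4  (cmp 3,4)
JNZ start: taken
after OR R0, R6: R0=2|3=3
after LOAD R0, [R1]: R0=M[112]=17
after ADD R5, R0: R5=2+17=19
after LOAD R0, [R1]: R0=M[112]=17
after AND R5, R0: R5=19&17=17
after ADD R1, 4: R1=112+4=116
after ADD R6, 1: R6=3+1=4
CMP R6, 4  (cmp 4,4)
JNZ start: not taken
halt.
Total executed instructions: 41.

41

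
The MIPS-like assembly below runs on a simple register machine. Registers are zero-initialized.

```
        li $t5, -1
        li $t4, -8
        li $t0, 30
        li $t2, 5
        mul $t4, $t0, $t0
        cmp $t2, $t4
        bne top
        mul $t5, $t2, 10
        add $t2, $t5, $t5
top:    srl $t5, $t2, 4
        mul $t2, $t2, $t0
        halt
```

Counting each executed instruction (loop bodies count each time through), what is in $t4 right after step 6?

900

li $t5, -1 → $t5=-1
li $t4, -8 → $t4=-8
li $t0, 30 → $t0=30
li $t2, 5 → $t2=5
mul $t4, $t0, $t0 → $t4=30*30=900
cmp $t2, $t4  (cmp 5,900)
After step 6: $t4 = 900.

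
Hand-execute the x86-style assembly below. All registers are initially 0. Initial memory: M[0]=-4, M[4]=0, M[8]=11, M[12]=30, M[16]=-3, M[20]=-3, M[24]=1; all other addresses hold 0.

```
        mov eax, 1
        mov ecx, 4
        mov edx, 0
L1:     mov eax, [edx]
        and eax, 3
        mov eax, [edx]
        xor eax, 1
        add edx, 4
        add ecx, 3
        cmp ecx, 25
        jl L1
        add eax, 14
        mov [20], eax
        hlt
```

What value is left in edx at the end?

mov eax, 1 → eax=1
mov ecx, 4 → ecx=4
mov edx, 0 → edx=0
mov eax, [edx] → eax=M[0]=-4
and eax, 3 → eax=(-4)&3=0
mov eax, [edx] → eax=M[0]=-4
xor eax, 1 → eax=(-4)^1=-3
add edx, 4 → edx=0+4=4
add ecx, 3 → ecx=4+3=7
cmp ecx, 25  (cmp 7,25)
jl L1: taken
mov eax, [edx] → eax=M[4]=0
and eax, 3 → eax=0&3=0
mov eax, [edx] → eax=M[4]=0
xor eax, 1 → eax=0^1=1
add edx, 4 → edx=4+4=8
add ecx, 3 → ecx=7+3=10
cmp ecx, 25  (cmp 10,25)
jl L1: taken
mov eax, [edx] → eax=M[8]=11
and eax, 3 → eax=11&3=3
mov eax, [edx] → eax=M[8]=11
xor eax, 1 → eax=11^1=10
add edx, 4 → edx=8+4=12
add ecx, 3 → ecx=10+3=13
cmp ecx, 25  (cmp 13,25)
jl L1: taken
mov eax, [edx] → eax=M[12]=30
and eax, 3 → eax=30&3=2
mov eax, [edx] → eax=M[12]=30
xor eax, 1 → eax=30^1=31
add edx, 4 → edx=12+4=16
add ecx, 3 → ecx=13+3=16
cmp ecx, 25  (cmp 16,25)
jl L1: taken
mov eax, [edx] → eax=M[16]=-3
and eax, 3 → eax=(-3)&3=1
mov eax, [edx] → eax=M[16]=-3
xor eax, 1 → eax=(-3)^1=-4
add edx, 4 → edx=16+4=20
add ecx, 3 → ecx=16+3=19
cmp ecx, 25  (cmp 19,25)
jl L1: taken
mov eax, [edx] → eax=M[20]=-3
and eax, 3 → eax=(-3)&3=1
mov eax, [edx] → eax=M[20]=-3
xor eax, 1 → eax=(-3)^1=-4
add edx, 4 → edx=20+4=24
add ecx, 3 → ecx=19+3=22
cmp ecx, 25  (cmp 22,25)
jl L1: taken
mov eax, [edx] → eax=M[24]=1
and eax, 3 → eax=1&3=1
mov eax, [edx] → eax=M[24]=1
xor eax, 1 → eax=1^1=0
add edx, 4 → edx=24+4=28
add ecx, 3 → ecx=22+3=25
cmp ecx, 25  (cmp 25,25)
jl L1: not taken
add eax, 14 → eax=0+14=14
mov [20], eax → M[20]=14
halt.

28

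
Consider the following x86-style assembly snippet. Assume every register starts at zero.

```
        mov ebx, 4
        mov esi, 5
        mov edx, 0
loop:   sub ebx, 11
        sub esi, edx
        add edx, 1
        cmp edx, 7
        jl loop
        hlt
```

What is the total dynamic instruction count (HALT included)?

mov ebx, 4 → ebx=4
mov esi, 5 → esi=5
mov edx, 0 → edx=0
sub ebx, 11 → ebx=4-11=-7
sub esi, edx → esi=5-0=5
add edx, 1 → edx=0+1=1
cmp edx, 7  (cmp 1,7)
jl loop: taken
sub ebx, 11 → ebx=(-7)-11=-18
sub esi, edx → esi=5-1=4
add edx, 1 → edx=1+1=2
cmp edx, 7  (cmp 2,7)
jl loop: taken
sub ebx, 11 → ebx=(-18)-11=-29
sub esi, edx → esi=4-2=2
add edx, 1 → edx=2+1=3
cmp edx, 7  (cmp 3,7)
jl loop: taken
sub ebx, 11 → ebx=(-29)-11=-40
sub esi, edx → esi=2-3=-1
add edx, 1 → edx=3+1=4
cmp edx, 7  (cmp 4,7)
jl loop: taken
sub ebx, 11 → ebx=(-40)-11=-51
sub esi, edx → esi=(-1)-4=-5
add edx, 1 → edx=4+1=5
cmp edx, 7  (cmp 5,7)
jl loop: taken
sub ebx, 11 → ebx=(-51)-11=-62
sub esi, edx → esi=(-5)-5=-10
add edx, 1 → edx=5+1=6
cmp edx, 7  (cmp 6,7)
jl loop: taken
sub ebx, 11 → ebx=(-62)-11=-73
sub esi, edx → esi=(-10)-6=-16
add edx, 1 → edx=6+1=7
cmp edx, 7  (cmp 7,7)
jl loop: not taken
halt.
Total executed instructions: 39.

39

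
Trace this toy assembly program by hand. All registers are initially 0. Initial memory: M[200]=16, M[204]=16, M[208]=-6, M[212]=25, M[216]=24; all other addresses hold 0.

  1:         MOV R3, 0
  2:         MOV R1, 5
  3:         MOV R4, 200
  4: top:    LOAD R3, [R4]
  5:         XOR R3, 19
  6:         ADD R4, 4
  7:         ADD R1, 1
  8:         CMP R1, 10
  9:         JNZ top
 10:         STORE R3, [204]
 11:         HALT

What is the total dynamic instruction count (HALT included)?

after MOV R3, 0: R3=0
after MOV R1, 5: R1=5
after MOV R4, 200: R4=200
after LOAD R3, [R4]: R3=M[200]=16
after XOR R3, 19: R3=16^19=3
after ADD R4, 4: R4=200+4=204
after ADD R1, 1: R1=5+1=6
CMP R1, 10  (cmp 6,10)
JNZ top: taken
after LOAD R3, [R4]: R3=M[204]=16
after XOR R3, 19: R3=16^19=3
after ADD R4, 4: R4=204+4=208
after ADD R1, 1: R1=6+1=7
CMP R1, 10  (cmp 7,10)
JNZ top: taken
after LOAD R3, [R4]: R3=M[208]=-6
after XOR R3, 19: R3=(-6)^19=-23
after ADD R4, 4: R4=208+4=212
after ADD R1, 1: R1=7+1=8
CMP R1, 10  (cmp 8,10)
JNZ top: taken
after LOAD R3, [R4]: R3=M[212]=25
after XOR R3, 19: R3=25^19=10
after ADD R4, 4: R4=212+4=216
after ADD R1, 1: R1=8+1=9
CMP R1, 10  (cmp 9,10)
JNZ top: taken
after LOAD R3, [R4]: R3=M[216]=24
after XOR R3, 19: R3=24^19=11
after ADD R4, 4: R4=216+4=220
after ADD R1, 1: R1=9+1=10
CMP R1, 10  (cmp 10,10)
JNZ top: not taken
STORE R3, [204] → M[204]=11
halt.
Total executed instructions: 35.

35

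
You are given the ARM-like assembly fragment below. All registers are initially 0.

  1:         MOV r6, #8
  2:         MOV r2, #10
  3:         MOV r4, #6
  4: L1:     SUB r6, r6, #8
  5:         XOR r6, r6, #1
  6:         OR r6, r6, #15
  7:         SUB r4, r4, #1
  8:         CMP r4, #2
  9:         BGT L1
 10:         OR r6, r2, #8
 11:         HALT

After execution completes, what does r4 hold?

MOV r6, #8 → r6=8
MOV r2, #10 → r2=10
MOV r4, #6 → r4=6
SUB r6, r6, #8 → r6=8-8=0
XOR r6, r6, #1 → r6=0^1=1
OR r6, r6, #15 → r6=1|15=15
SUB r4, r4, #1 → r4=6-1=5
CMP r4, #2  (cmp 5,2)
BGT L1: taken
SUB r6, r6, #8 → r6=15-8=7
XOR r6, r6, #1 → r6=7^1=6
OR r6, r6, #15 → r6=6|15=15
SUB r4, r4, #1 → r4=5-1=4
CMP r4, #2  (cmp 4,2)
BGT L1: taken
SUB r6, r6, #8 → r6=15-8=7
XOR r6, r6, #1 → r6=7^1=6
OR r6, r6, #15 → r6=6|15=15
SUB r4, r4, #1 → r4=4-1=3
CMP r4, #2  (cmp 3,2)
BGT L1: taken
SUB r6, r6, #8 → r6=15-8=7
XOR r6, r6, #1 → r6=7^1=6
OR r6, r6, #15 → r6=6|15=15
SUB r4, r4, #1 → r4=3-1=2
CMP r4, #2  (cmp 2,2)
BGT L1: not taken
OR r6, r2, #8 → r6=10|8=10
halt.

2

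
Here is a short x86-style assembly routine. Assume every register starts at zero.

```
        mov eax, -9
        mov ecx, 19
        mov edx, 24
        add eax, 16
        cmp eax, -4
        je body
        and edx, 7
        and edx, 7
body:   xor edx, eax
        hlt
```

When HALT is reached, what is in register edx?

after mov eax, -9: eax=-9
after mov ecx, 19: ecx=19
after mov edx, 24: edx=24
after add eax, 16: eax=(-9)+16=7
cmp eax, -4  (cmp 7,-4)
je body: not taken
after and edx, 7: edx=24&7=0
after and edx, 7: edx=0&7=0
after xor edx, eax: edx=0^7=7
halt.

7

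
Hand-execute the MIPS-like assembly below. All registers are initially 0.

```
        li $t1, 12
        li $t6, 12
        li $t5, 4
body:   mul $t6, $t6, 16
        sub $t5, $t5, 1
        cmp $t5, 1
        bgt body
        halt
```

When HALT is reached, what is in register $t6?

after li $t1, 12: $t1=12
after li $t6, 12: $t6=12
after li $t5, 4: $t5=4
after mul $t6, $t6, 16: $t6=12*16=192
after sub $t5, $t5, 1: $t5=4-1=3
cmp $t5, 1  (cmp 3,1)
bgt body: taken
after mul $t6, $t6, 16: $t6=192*16=3072
after sub $t5, $t5, 1: $t5=3-1=2
cmp $t5, 1  (cmp 2,1)
bgt body: taken
after mul $t6, $t6, 16: $t6=3072*16=49152
after sub $t5, $t5, 1: $t5=2-1=1
cmp $t5, 1  (cmp 1,1)
bgt body: not taken
halt.

49152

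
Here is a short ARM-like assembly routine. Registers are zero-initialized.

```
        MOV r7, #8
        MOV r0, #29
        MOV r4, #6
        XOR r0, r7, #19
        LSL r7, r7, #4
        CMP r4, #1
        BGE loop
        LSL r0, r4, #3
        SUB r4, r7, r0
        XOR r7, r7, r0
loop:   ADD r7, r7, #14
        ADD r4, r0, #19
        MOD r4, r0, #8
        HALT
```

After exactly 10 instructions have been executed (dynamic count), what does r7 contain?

142

after MOV r7, #8: r7=8
after MOV r0, #29: r0=29
after MOV r4, #6: r4=6
after XOR r0, r7, #19: r0=8^19=27
after LSL r7, r7, #4: r7=8<<4=128
CMP r4, #1  (cmp 6,1)
BGE loop: taken
after ADD r7, r7, #14: r7=128+14=142
after ADD r4, r0, #19: r4=27+19=46
after MOD r4, r0, #8: r4=27%8=3
After step 10: r7 = 142.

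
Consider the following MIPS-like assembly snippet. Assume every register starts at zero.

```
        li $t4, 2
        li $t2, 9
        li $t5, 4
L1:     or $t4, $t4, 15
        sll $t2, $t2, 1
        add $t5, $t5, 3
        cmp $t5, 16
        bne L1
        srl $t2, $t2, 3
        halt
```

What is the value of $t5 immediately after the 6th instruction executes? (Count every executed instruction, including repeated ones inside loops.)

7

after li $t4, 2: $t4=2
after li $t2, 9: $t2=9
after li $t5, 4: $t5=4
after or $t4, $t4, 15: $t4=2|15=15
after sll $t2, $t2, 1: $t2=9<<1=18
after add $t5, $t5, 3: $t5=4+3=7
After step 6: $t5 = 7.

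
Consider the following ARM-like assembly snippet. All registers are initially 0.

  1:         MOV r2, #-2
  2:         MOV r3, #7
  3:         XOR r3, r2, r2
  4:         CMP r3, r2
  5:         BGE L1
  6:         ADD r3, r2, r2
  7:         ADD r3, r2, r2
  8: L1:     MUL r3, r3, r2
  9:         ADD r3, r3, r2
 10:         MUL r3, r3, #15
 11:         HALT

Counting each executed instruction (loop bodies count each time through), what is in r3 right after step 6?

after MOV r2, #-2: r2=-2
after MOV r3, #7: r3=7
after XOR r3, r2, r2: r3=(-2)^(-2)=0
CMP r3, r2  (cmp 0,-2)
BGE L1: taken
after MUL r3, r3, r2: r3=0*(-2)=0
After step 6: r3 = 0.

0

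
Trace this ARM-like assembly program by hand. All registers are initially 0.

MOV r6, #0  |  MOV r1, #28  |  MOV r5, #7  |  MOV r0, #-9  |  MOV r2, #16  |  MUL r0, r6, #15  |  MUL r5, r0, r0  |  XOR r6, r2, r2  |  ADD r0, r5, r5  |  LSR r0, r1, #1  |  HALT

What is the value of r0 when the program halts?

14

after MOV r6, #0: r6=0
after MOV r1, #28: r1=28
after MOV r5, #7: r5=7
after MOV r0, #-9: r0=-9
after MOV r2, #16: r2=16
after MUL r0, r6, #15: r0=0*15=0
after MUL r5, r0, r0: r5=0*0=0
after XOR r6, r2, r2: r6=16^16=0
after ADD r0, r5, r5: r0=0+0=0
after LSR r0, r1, #1: r0=28>>1=14
halt.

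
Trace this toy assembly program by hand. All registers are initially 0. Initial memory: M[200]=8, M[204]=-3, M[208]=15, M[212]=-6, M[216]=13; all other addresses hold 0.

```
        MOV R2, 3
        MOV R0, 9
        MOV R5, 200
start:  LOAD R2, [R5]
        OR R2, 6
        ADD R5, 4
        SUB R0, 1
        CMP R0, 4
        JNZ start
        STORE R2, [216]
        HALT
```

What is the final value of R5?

after MOV R2, 3: R2=3
after MOV R0, 9: R0=9
after MOV R5, 200: R5=200
after LOAD R2, [R5]: R2=M[200]=8
after OR R2, 6: R2=8|6=14
after ADD R5, 4: R5=200+4=204
after SUB R0, 1: R0=9-1=8
CMP R0, 4  (cmp 8,4)
JNZ start: taken
after LOAD R2, [R5]: R2=M[204]=-3
after OR R2, 6: R2=(-3)|6=-1
after ADD R5, 4: R5=204+4=208
after SUB R0, 1: R0=8-1=7
CMP R0, 4  (cmp 7,4)
JNZ start: taken
after LOAD R2, [R5]: R2=M[208]=15
after OR R2, 6: R2=15|6=15
after ADD R5, 4: R5=208+4=212
after SUB R0, 1: R0=7-1=6
CMP R0, 4  (cmp 6,4)
JNZ start: taken
after LOAD R2, [R5]: R2=M[212]=-6
after OR R2, 6: R2=(-6)|6=-2
after ADD R5, 4: R5=212+4=216
after SUB R0, 1: R0=6-1=5
CMP R0, 4  (cmp 5,4)
JNZ start: taken
after LOAD R2, [R5]: R2=M[216]=13
after OR R2, 6: R2=13|6=15
after ADD R5, 4: R5=216+4=220
after SUB R0, 1: R0=5-1=4
CMP R0, 4  (cmp 4,4)
JNZ start: not taken
STORE R2, [216] → M[216]=15
halt.

220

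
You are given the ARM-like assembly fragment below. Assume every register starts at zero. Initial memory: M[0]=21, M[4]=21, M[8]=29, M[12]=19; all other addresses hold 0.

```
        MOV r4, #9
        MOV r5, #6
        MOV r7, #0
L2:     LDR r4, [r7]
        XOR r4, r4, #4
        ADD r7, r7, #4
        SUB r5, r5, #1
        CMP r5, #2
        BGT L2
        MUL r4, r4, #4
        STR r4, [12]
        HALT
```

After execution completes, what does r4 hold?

92

after MOV r4, #9: r4=9
after MOV r5, #6: r5=6
after MOV r7, #0: r7=0
after LDR r4, [r7]: r4=M[0]=21
after XOR r4, r4, #4: r4=21^4=17
after ADD r7, r7, #4: r7=0+4=4
after SUB r5, r5, #1: r5=6-1=5
CMP r5, #2  (cmp 5,2)
BGT L2: taken
after LDR r4, [r7]: r4=M[4]=21
after XOR r4, r4, #4: r4=21^4=17
after ADD r7, r7, #4: r7=4+4=8
after SUB r5, r5, #1: r5=5-1=4
CMP r5, #2  (cmp 4,2)
BGT L2: taken
after LDR r4, [r7]: r4=M[8]=29
after XOR r4, r4, #4: r4=29^4=25
after ADD r7, r7, #4: r7=8+4=12
after SUB r5, r5, #1: r5=4-1=3
CMP r5, #2  (cmp 3,2)
BGT L2: taken
after LDR r4, [r7]: r4=M[12]=19
after XOR r4, r4, #4: r4=19^4=23
after ADD r7, r7, #4: r7=12+4=16
after SUB r5, r5, #1: r5=3-1=2
CMP r5, #2  (cmp 2,2)
BGT L2: not taken
after MUL r4, r4, #4: r4=23*4=92
STR r4, [12] → M[12]=92
halt.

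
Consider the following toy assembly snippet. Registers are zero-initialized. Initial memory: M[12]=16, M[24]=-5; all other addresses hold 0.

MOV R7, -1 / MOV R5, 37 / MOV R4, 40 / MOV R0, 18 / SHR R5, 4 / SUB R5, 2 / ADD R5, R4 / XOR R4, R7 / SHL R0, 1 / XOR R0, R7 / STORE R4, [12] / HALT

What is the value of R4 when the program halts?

MOV R7, -1 → R7=-1
MOV R5, 37 → R5=37
MOV R4, 40 → R4=40
MOV R0, 18 → R0=18
SHR R5, 4 → R5=37>>4=2
SUB R5, 2 → R5=2-2=0
ADD R5, R4 → R5=0+40=40
XOR R4, R7 → R4=40^(-1)=-41
SHL R0, 1 → R0=18<<1=36
XOR R0, R7 → R0=36^(-1)=-37
STORE R4, [12] → M[12]=-41
halt.

-41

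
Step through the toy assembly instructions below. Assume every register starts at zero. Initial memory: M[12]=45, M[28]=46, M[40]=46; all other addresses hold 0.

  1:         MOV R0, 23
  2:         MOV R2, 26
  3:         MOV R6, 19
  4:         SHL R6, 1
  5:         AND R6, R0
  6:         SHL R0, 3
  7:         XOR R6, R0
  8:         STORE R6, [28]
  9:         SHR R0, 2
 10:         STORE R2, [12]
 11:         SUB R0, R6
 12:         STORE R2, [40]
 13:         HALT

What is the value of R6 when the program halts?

R0=23
R2=26
R6=19
R6=19<<1=38
R6=38&23=6
R0=23<<3=184
R6=6^184=190
STORE R6, [28] → M[28]=190
R0=184>>2=46
STORE R2, [12] → M[12]=26
R0=46-190=-144
STORE R2, [40] → M[40]=26
halt.

190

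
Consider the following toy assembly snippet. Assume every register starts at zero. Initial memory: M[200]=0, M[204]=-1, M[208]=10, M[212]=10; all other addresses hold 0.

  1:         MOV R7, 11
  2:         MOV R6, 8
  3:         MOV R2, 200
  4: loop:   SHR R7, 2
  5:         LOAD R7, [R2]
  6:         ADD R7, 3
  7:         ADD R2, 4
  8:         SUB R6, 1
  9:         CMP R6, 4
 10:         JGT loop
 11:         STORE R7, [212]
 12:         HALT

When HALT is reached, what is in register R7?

13

R7=11
R6=8
R2=200
R7=11>>2=2
R7=M[200]=0
R7=0+3=3
R2=200+4=204
R6=8-1=7
CMP R6, 4  (cmp 7,4)
JGT loop: taken
R7=3>>2=0
R7=M[204]=-1
R7=(-1)+3=2
R2=204+4=208
R6=7-1=6
CMP R6, 4  (cmp 6,4)
JGT loop: taken
R7=2>>2=0
R7=M[208]=10
R7=10+3=13
R2=208+4=212
R6=6-1=5
CMP R6, 4  (cmp 5,4)
JGT loop: taken
R7=13>>2=3
R7=M[212]=10
R7=10+3=13
R2=212+4=216
R6=5-1=4
CMP R6, 4  (cmp 4,4)
JGT loop: not taken
STORE R7, [212] → M[212]=13
halt.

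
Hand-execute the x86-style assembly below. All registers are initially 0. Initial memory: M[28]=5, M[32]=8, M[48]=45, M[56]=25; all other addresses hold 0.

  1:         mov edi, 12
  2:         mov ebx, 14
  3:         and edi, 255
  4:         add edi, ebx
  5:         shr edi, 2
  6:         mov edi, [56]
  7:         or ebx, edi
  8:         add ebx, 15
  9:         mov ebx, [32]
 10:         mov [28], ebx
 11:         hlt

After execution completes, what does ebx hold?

mov edi, 12 → edi=12
mov ebx, 14 → ebx=14
and edi, 255 → edi=12&255=12
add edi, ebx → edi=12+14=26
shr edi, 2 → edi=26>>2=6
mov edi, [56] → edi=M[56]=25
or ebx, edi → ebx=14|25=31
add ebx, 15 → ebx=31+15=46
mov ebx, [32] → ebx=M[32]=8
mov [28], ebx → M[28]=8
halt.

8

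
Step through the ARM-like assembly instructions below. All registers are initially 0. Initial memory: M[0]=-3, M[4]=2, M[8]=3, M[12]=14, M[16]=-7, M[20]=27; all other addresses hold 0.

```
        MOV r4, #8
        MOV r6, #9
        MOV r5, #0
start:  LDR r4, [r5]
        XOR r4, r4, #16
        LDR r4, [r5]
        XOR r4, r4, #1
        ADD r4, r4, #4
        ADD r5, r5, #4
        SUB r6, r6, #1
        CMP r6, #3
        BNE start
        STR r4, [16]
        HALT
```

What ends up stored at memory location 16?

30

after MOV r4, #8: r4=8
after MOV r6, #9: r6=9
after MOV r5, #0: r5=0
after LDR r4, [r5]: r4=M[0]=-3
after XOR r4, r4, #16: r4=(-3)^16=-19
after LDR r4, [r5]: r4=M[0]=-3
after XOR r4, r4, #1: r4=(-3)^1=-4
after ADD r4, r4, #4: r4=(-4)+4=0
after ADD r5, r5, #4: r5=0+4=4
after SUB r6, r6, #1: r6=9-1=8
CMP r6, #3  (cmp 8,3)
BNE start: taken
after LDR r4, [r5]: r4=M[4]=2
after XOR r4, r4, #16: r4=2^16=18
after LDR r4, [r5]: r4=M[4]=2
after XOR r4, r4, #1: r4=2^1=3
after ADD r4, r4, #4: r4=3+4=7
after ADD r5, r5, #4: r5=4+4=8
after SUB r6, r6, #1: r6=8-1=7
CMP r6, #3  (cmp 7,3)
BNE start: taken
after LDR r4, [r5]: r4=M[8]=3
after XOR r4, r4, #16: r4=3^16=19
after LDR r4, [r5]: r4=M[8]=3
after XOR r4, r4, #1: r4=3^1=2
after ADD r4, r4, #4: r4=2+4=6
after ADD r5, r5, #4: r5=8+4=12
after SUB r6, r6, #1: r6=7-1=6
CMP r6, #3  (cmp 6,3)
BNE start: taken
after LDR r4, [r5]: r4=M[12]=14
after XOR r4, r4, #16: r4=14^16=30
after LDR r4, [r5]: r4=M[12]=14
after XOR r4, r4, #1: r4=14^1=15
after ADD r4, r4, #4: r4=15+4=19
after ADD r5, r5, #4: r5=12+4=16
after SUB r6, r6, #1: r6=6-1=5
CMP r6, #3  (cmp 5,3)
BNE start: taken
after LDR r4, [r5]: r4=M[16]=-7
after XOR r4, r4, #16: r4=(-7)^16=-23
after LDR r4, [r5]: r4=M[16]=-7
after XOR r4, r4, #1: r4=(-7)^1=-8
after ADD r4, r4, #4: r4=(-8)+4=-4
after ADD r5, r5, #4: r5=16+4=20
after SUB r6, r6, #1: r6=5-1=4
CMP r6, #3  (cmp 4,3)
BNE start: taken
after LDR r4, [r5]: r4=M[20]=27
after XOR r4, r4, #16: r4=27^16=11
after LDR r4, [r5]: r4=M[20]=27
after XOR r4, r4, #1: r4=27^1=26
after ADD r4, r4, #4: r4=26+4=30
after ADD r5, r5, #4: r5=20+4=24
after SUB r6, r6, #1: r6=4-1=3
CMP r6, #3  (cmp 3,3)
BNE start: not taken
STR r4, [16] → M[16]=30
halt.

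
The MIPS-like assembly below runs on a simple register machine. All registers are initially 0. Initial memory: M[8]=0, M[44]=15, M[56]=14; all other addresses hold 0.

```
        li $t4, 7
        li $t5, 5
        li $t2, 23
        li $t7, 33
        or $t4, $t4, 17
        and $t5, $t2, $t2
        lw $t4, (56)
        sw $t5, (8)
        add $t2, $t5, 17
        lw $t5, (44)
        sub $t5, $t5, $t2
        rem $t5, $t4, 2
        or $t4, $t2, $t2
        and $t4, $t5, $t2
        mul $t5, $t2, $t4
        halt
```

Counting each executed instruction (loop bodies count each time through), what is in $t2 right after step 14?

40

after li $t4, 7: $t4=7
after li $t5, 5: $t5=5
after li $t2, 23: $t2=23
after li $t7, 33: $t7=33
after or $t4, $t4, 17: $t4=7|17=23
after and $t5, $t2, $t2: $t5=23&23=23
after lw $t4, (56): $t4=M[56]=14
sw $t5, (8) → M[8]=23
after add $t2, $t5, 17: $t2=23+17=40
after lw $t5, (44): $t5=M[44]=15
after sub $t5, $t5, $t2: $t5=15-40=-25
after rem $t5, $t4, 2: $t5=14%2=0
after or $t4, $t2, $t2: $t4=40|40=40
after and $t4, $t5, $t2: $t4=0&40=0
After step 14: $t2 = 40.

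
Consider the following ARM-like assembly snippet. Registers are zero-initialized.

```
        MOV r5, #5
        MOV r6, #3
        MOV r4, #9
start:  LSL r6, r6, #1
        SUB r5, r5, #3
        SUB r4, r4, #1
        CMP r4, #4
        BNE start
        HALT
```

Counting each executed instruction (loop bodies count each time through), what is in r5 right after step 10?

-1

r5=5
r6=3
r4=9
r6=3<<1=6
r5=5-3=2
r4=9-1=8
CMP r4, #4  (cmp 8,4)
BNE start: taken
r6=6<<1=12
r5=2-3=-1
After step 10: r5 = -1.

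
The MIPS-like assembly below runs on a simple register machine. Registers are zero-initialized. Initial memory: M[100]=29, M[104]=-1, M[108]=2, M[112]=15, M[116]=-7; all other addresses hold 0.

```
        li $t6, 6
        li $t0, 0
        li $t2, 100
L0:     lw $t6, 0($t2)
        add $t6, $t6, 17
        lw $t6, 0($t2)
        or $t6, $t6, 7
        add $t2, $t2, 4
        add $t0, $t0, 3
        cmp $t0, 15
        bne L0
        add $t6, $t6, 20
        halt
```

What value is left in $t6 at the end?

19

$t6=6
$t0=0
$t2=100
$t6=M[100]=29
$t6=29+17=46
$t6=M[100]=29
$t6=29|7=31
$t2=100+4=104
$t0=0+3=3
cmp $t0, 15  (cmp 3,15)
bne L0: taken
$t6=M[104]=-1
$t6=(-1)+17=16
$t6=M[104]=-1
$t6=(-1)|7=-1
$t2=104+4=108
$t0=3+3=6
cmp $t0, 15  (cmp 6,15)
bne L0: taken
$t6=M[108]=2
$t6=2+17=19
$t6=M[108]=2
$t6=2|7=7
$t2=108+4=112
$t0=6+3=9
cmp $t0, 15  (cmp 9,15)
bne L0: taken
$t6=M[112]=15
$t6=15+17=32
$t6=M[112]=15
$t6=15|7=15
$t2=112+4=116
$t0=9+3=12
cmp $t0, 15  (cmp 12,15)
bne L0: taken
$t6=M[116]=-7
$t6=(-7)+17=10
$t6=M[116]=-7
$t6=(-7)|7=-1
$t2=116+4=120
$t0=12+3=15
cmp $t0, 15  (cmp 15,15)
bne L0: not taken
$t6=(-1)+20=19
halt.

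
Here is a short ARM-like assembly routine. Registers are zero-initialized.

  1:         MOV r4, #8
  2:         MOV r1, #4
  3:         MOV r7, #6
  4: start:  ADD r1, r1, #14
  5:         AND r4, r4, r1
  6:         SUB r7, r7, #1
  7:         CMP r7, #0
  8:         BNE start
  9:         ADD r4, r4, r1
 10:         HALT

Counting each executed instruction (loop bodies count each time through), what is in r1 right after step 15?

r4=8
r1=4
r7=6
r1=4+14=18
r4=8&18=0
r7=6-1=5
CMP r7, #0  (cmp 5,0)
BNE start: taken
r1=18+14=32
r4=0&32=0
r7=5-1=4
CMP r7, #0  (cmp 4,0)
BNE start: taken
r1=32+14=46
r4=0&46=0
After step 15: r1 = 46.

46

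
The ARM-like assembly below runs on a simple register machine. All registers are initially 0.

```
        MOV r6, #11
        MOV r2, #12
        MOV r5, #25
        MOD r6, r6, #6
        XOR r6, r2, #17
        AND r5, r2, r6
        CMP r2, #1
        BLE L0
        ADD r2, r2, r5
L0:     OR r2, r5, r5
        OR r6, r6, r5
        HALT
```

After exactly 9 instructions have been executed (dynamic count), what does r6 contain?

29

MOV r6, #11 → r6=11
MOV r2, #12 → r2=12
MOV r5, #25 → r5=25
MOD r6, r6, #6 → r6=11%6=5
XOR r6, r2, #17 → r6=12^17=29
AND r5, r2, r6 → r5=12&29=12
CMP r2, #1  (cmp 12,1)
BLE L0: not taken
ADD r2, r2, r5 → r2=12+12=24
After step 9: r6 = 29.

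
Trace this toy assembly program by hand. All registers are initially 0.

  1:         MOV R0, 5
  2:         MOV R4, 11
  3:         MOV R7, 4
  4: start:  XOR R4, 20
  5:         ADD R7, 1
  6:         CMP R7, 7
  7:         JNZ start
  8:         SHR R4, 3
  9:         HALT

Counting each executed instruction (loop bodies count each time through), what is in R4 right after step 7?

after MOV R0, 5: R0=5
after MOV R4, 11: R4=11
after MOV R7, 4: R7=4
after XOR R4, 20: R4=11^20=31
after ADD R7, 1: R7=4+1=5
CMP R7, 7  (cmp 5,7)
JNZ start: taken
After step 7: R4 = 31.

31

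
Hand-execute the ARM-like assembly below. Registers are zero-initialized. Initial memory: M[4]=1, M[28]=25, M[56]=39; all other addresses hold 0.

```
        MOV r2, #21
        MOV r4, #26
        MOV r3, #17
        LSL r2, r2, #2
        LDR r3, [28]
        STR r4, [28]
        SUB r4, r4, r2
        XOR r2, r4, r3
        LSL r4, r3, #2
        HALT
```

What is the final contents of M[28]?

after MOV r2, #21: r2=21
after MOV r4, #26: r4=26
after MOV r3, #17: r3=17
after LSL r2, r2, #2: r2=21<<2=84
after LDR r3, [28]: r3=M[28]=25
STR r4, [28] → M[28]=26
after SUB r4, r4, r2: r4=26-84=-58
after XOR r2, r4, r3: r2=(-58)^25=-33
after LSL r4, r3, #2: r4=25<<2=100
halt.

26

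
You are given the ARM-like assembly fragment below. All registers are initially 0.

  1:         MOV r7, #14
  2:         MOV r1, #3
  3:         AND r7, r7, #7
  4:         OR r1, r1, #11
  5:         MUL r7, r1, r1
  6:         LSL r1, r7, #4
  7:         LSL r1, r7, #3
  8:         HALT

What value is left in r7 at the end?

MOV r7, #14 → r7=14
MOV r1, #3 → r1=3
AND r7, r7, #7 → r7=14&7=6
OR r1, r1, #11 → r1=3|11=11
MUL r7, r1, r1 → r7=11*11=121
LSL r1, r7, #4 → r1=121<<4=1936
LSL r1, r7, #3 → r1=121<<3=968
halt.

121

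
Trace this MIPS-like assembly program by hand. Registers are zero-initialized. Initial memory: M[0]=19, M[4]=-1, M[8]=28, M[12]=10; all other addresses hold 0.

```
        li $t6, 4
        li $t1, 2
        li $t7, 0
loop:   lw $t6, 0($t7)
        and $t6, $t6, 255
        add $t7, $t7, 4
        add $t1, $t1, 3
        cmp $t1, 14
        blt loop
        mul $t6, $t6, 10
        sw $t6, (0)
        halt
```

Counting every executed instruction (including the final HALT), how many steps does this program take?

30

li $t6, 4 → $t6=4
li $t1, 2 → $t1=2
li $t7, 0 → $t7=0
lw $t6, 0($t7) → $t6=M[0]=19
and $t6, $t6, 255 → $t6=19&255=19
add $t7, $t7, 4 → $t7=0+4=4
add $t1, $t1, 3 → $t1=2+3=5
cmp $t1, 14  (cmp 5,14)
blt loop: taken
lw $t6, 0($t7) → $t6=M[4]=-1
and $t6, $t6, 255 → $t6=(-1)&255=255
add $t7, $t7, 4 → $t7=4+4=8
add $t1, $t1, 3 → $t1=5+3=8
cmp $t1, 14  (cmp 8,14)
blt loop: taken
lw $t6, 0($t7) → $t6=M[8]=28
and $t6, $t6, 255 → $t6=28&255=28
add $t7, $t7, 4 → $t7=8+4=12
add $t1, $t1, 3 → $t1=8+3=11
cmp $t1, 14  (cmp 11,14)
blt loop: taken
lw $t6, 0($t7) → $t6=M[12]=10
and $t6, $t6, 255 → $t6=10&255=10
add $t7, $t7, 4 → $t7=12+4=16
add $t1, $t1, 3 → $t1=11+3=14
cmp $t1, 14  (cmp 14,14)
blt loop: not taken
mul $t6, $t6, 10 → $t6=10*10=100
sw $t6, (0) → M[0]=100
halt.
Total executed instructions: 30.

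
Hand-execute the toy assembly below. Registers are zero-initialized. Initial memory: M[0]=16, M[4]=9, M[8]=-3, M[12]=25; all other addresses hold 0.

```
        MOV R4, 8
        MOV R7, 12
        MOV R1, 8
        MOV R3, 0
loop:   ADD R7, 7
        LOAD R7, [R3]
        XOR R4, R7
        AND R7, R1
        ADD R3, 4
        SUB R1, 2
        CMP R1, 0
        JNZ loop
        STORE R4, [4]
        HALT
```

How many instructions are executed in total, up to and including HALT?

38

after MOV R4, 8: R4=8
after MOV R7, 12: R7=12
after MOV R1, 8: R1=8
after MOV R3, 0: R3=0
after ADD R7, 7: R7=12+7=19
after LOAD R7, [R3]: R7=M[0]=16
after XOR R4, R7: R4=8^16=24
after AND R7, R1: R7=16&8=0
after ADD R3, 4: R3=0+4=4
after SUB R1, 2: R1=8-2=6
CMP R1, 0  (cmp 6,0)
JNZ loop: taken
after ADD R7, 7: R7=0+7=7
after LOAD R7, [R3]: R7=M[4]=9
after XOR R4, R7: R4=24^9=17
after AND R7, R1: R7=9&6=0
after ADD R3, 4: R3=4+4=8
after SUB R1, 2: R1=6-2=4
CMP R1, 0  (cmp 4,0)
JNZ loop: taken
after ADD R7, 7: R7=0+7=7
after LOAD R7, [R3]: R7=M[8]=-3
after XOR R4, R7: R4=17^(-3)=-20
after AND R7, R1: R7=(-3)&4=4
after ADD R3, 4: R3=8+4=12
after SUB R1, 2: R1=4-2=2
CMP R1, 0  (cmp 2,0)
JNZ loop: taken
after ADD R7, 7: R7=4+7=11
after LOAD R7, [R3]: R7=M[12]=25
after XOR R4, R7: R4=(-20)^25=-11
after AND R7, R1: R7=25&2=0
after ADD R3, 4: R3=12+4=16
after SUB R1, 2: R1=2-2=0
CMP R1, 0  (cmp 0,0)
JNZ loop: not taken
STORE R4, [4] → M[4]=-11
halt.
Total executed instructions: 38.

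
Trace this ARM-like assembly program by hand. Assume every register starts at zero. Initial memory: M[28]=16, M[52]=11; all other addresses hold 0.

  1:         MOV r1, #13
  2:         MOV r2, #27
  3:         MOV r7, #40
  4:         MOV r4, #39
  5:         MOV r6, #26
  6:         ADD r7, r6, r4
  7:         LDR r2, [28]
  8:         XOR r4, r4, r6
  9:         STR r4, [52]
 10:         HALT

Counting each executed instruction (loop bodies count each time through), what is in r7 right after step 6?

r1=13
r2=27
r7=40
r4=39
r6=26
r7=26+39=65
After step 6: r7 = 65.

65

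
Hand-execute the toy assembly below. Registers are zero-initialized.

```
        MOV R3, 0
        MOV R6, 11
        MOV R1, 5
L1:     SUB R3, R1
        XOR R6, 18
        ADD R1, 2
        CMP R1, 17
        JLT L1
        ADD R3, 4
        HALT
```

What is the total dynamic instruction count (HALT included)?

MOV R3, 0 → R3=0
MOV R6, 11 → R6=11
MOV R1, 5 → R1=5
SUB R3, R1 → R3=0-5=-5
XOR R6, 18 → R6=11^18=25
ADD R1, 2 → R1=5+2=7
CMP R1, 17  (cmp 7,17)
JLT L1: taken
SUB R3, R1 → R3=(-5)-7=-12
XOR R6, 18 → R6=25^18=11
ADD R1, 2 → R1=7+2=9
CMP R1, 17  (cmp 9,17)
JLT L1: taken
SUB R3, R1 → R3=(-12)-9=-21
XOR R6, 18 → R6=11^18=25
ADD R1, 2 → R1=9+2=11
CMP R1, 17  (cmp 11,17)
JLT L1: taken
SUB R3, R1 → R3=(-21)-11=-32
XOR R6, 18 → R6=25^18=11
ADD R1, 2 → R1=11+2=13
CMP R1, 17  (cmp 13,17)
JLT L1: taken
SUB R3, R1 → R3=(-32)-13=-45
XOR R6, 18 → R6=11^18=25
ADD R1, 2 → R1=13+2=15
CMP R1, 17  (cmp 15,17)
JLT L1: taken
SUB R3, R1 → R3=(-45)-15=-60
XOR R6, 18 → R6=25^18=11
ADD R1, 2 → R1=15+2=17
CMP R1, 17  (cmp 17,17)
JLT L1: not taken
ADD R3, 4 → R3=(-60)+4=-56
halt.
Total executed instructions: 35.

35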